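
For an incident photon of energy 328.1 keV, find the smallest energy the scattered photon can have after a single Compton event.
143.6420 keV (at θ = 180°)

The scattered photon has minimum energy when its wavelength is maximum, i.e., when the Compton shift Δλ = λ_C(1 − cos θ) is maximum. This occurs at θ = 180° (backscattering), giving Δλ_max = 2λ_C = 4.8526 pm.

Initial wavelength: λ₀ = hc/E₀ = 3.7789 pm
Maximum final wavelength: λ'_max = λ₀ + 2λ_C = 3.7789 + 4.8526 = 8.6315 pm
Minimum final energy: E'_min = hc/λ'_max = 143.6420 keV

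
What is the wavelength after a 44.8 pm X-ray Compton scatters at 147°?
49.2612 pm

Using the Compton scattering formula:
λ' = λ + Δλ = λ + λ_C(1 - cos θ)

Given:
- Initial wavelength λ = 44.8 pm
- Scattering angle θ = 147°
- Compton wavelength λ_C ≈ 2.4263 pm

Calculate the shift:
Δλ = 2.4263 × (1 - cos(147°))
Δλ = 2.4263 × 1.8387
Δλ = 4.4612 pm

Final wavelength:
λ' = 44.8 + 4.4612 = 49.2612 pm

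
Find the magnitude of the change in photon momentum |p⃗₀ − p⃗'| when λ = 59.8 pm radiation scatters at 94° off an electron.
1.5873e-23 kg·m/s

Photon momentum magnitude is p = h/λ.

Initial momentum:
p₀ = h/λ = 6.6261e-34/5.9800e-11 = 1.1080e-23 kg·m/s

After scattering:
λ' = λ + Δλ = 59.8 + 2.5956 = 62.3956 pm
p' = h/λ' = 6.6261e-34/6.2396e-11 = 1.0619e-23 kg·m/s

Momentum is a vector; the scattered photon's direction makes angle θ = 94° with the incident direction. The magnitude of the vector change Δp⃗ = p⃗₀ − p⃗' is found from the law of cosines:
|Δp⃗|² = p₀² + p'² − 2p₀p'cos θ
|Δp⃗|² = (1.1080e-23)² + (1.0619e-23)² − 2·1.1080e-23·1.0619e-23·cos(94°)
|Δp⃗| = 1.5873e-23 kg·m/s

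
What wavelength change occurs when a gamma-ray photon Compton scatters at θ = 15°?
0.0827 pm

Using the Compton scattering formula:
Δλ = λ_C(1 - cos θ)

where λ_C = h/(m_e·c) ≈ 2.4263 pm is the Compton wavelength of an electron.

For θ = 15°:
cos(15°) = 0.9659
1 - cos(15°) = 0.0341

Δλ = 2.4263 × 0.0341
Δλ = 0.0827 pm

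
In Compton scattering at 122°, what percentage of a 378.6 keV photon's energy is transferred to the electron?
0.5313 (or 53.13%)

Calculate initial and final photon energies:

Initial: E₀ = 378.6 keV → λ₀ = 3.2748 pm
Compton shift: Δλ = 3.7121 pm
Final wavelength: λ' = 6.9869 pm
Final energy: E' = 177.4532 keV

Fractional energy loss:
(E₀ - E')/E₀ = (378.6000 - 177.4532)/378.6000
= 201.1468/378.6000
= 0.5313
= 53.13%

(Intermediate values are shown rounded; full precision is carried through to the final answer.)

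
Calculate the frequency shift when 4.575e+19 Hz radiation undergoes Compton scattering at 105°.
1.454e+19 Hz (decrease)

Convert frequency to wavelength (c = 299792458 m/s):
λ₀ = c/f₀ = 299792458/4.575e+19 = 6.5528406e-12 m = 6.5528 pm

Calculate Compton shift:
Δλ = λ_C(1 - cos(105°)) = 3.0543 pm

Final wavelength:
λ' = λ₀ + Δλ = 6.5528 + 3.0543 = 9.6071 pm

Final frequency:
f' = c/λ' = 299792458/9.6071261e-12 = 3.1205217e+19 Hz

Frequency shift (decrease):
Δf = f₀ - f' = 4.575e+19 - 3.1205217e+19 = 1.454e+19 Hz

(Intermediate values are shown rounded; full precision is carried through to the final answer.)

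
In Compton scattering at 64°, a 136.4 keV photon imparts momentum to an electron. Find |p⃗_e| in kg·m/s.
7.2670e-23 kg·m/s

The electron is initially at rest, so by conservation of momentum:
p⃗_e = p⃗₀ − p⃗'  (incident photon momentum minus scattered photon momentum)

Photon momentum magnitudes (p = h/λ = E/c):
λ₀ = hc/E₀ = 9.0898 pm → p₀ = h/λ₀ = 7.2896e-23 kg·m/s
Δλ = λ_C(1 − cos 64°) = 1.3627 pm
λ' = 10.4524 pm → p' = h/λ' = 6.3393e-23 kg·m/s

The scattered photon makes angle θ = 64° with the incident direction, so by the law of cosines:
|p⃗_e|² = p₀² + p'² − 2p₀p'cos θ
|p⃗_e|² = (7.2896e-23)² + (6.3393e-23)² − 2·7.2896e-23·6.3393e-23·cos(64°)
|p⃗_e| = 7.2670e-23 kg·m/s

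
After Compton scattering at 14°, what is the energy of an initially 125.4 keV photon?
124.4925 keV

First convert energy to wavelength:
λ = hc/E, with hc ≈ 1239.842 keV·pm (i.e. 1239.842 eV·nm)

For E = 125.4 keV = 125400 eV:
λ = 1239.842 keV·pm / 125.4 keV
λ = 9.8871 pm

Calculate the Compton shift:
Δλ = λ_C(1 - cos(14°)) = 2.4263 × 0.0297
Δλ = 0.0721 pm

Final wavelength:
λ' = 9.8871 + 0.0721 = 9.9592 pm

Final energy:
E' = hc/λ' = 1239.842 / 9.9592 = 124.4925 keV

(Intermediate values are shown rounded; full precision is carried through to the final answer.)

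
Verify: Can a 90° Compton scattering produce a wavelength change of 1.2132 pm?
No, inconsistent

Calculate the expected shift for θ = 90°:

Δλ_expected = λ_C(1 - cos(90°))
Δλ_expected = 2.4263 × (1 - cos(90°))
Δλ_expected = 2.4263 × 1.0000
Δλ_expected = 2.4263 pm

Given shift: 1.2132 pm
Expected shift: 2.4263 pm
Difference: 1.2132 pm

The values do not match. The given shift corresponds to θ ≈ 60.0°, not 90°.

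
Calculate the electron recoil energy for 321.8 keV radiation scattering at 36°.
34.5481 keV

By energy conservation: K_e = E_initial - E_final

First find the scattered photon energy:
Initial wavelength: λ = hc/E = 3.8528 pm
Compton shift: Δλ = λ_C(1 - cos(36°)) = 0.4634 pm
Final wavelength: λ' = 3.8528 + 0.4634 = 4.3162 pm
Final photon energy: E' = hc/λ' = 287.2519 keV

Electron kinetic energy:
K_e = E - E' = 321.8000 - 287.2519 = 34.5481 keV

(Intermediate values are shown rounded; full precision is carried through to the final answer.)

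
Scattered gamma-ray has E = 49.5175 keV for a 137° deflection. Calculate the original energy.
59.5001 keV

Convert final energy to wavelength (hc ≈ 1239.842 keV·pm):
λ' = hc/E' = 1239.842 / 49.5175 = 25.0385 pm

Calculate the Compton shift:
Δλ = λ_C(1 - cos(137°))
Δλ = 2.4263 × (1 - cos(137°))
Δλ = 4.2008 pm

Initial wavelength:
λ = λ' - Δλ = 25.0385 - 4.2008 = 20.8377 pm

Initial energy:
E = hc/λ = 1239.842 / 20.8377 = 59.5001 keV

(Intermediate values are shown rounded; full precision is carried through to the final answer.)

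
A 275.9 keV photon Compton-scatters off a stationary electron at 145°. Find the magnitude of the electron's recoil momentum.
2.1271e-22 kg·m/s

The electron is initially at rest, so by conservation of momentum:
p⃗_e = p⃗₀ − p⃗'  (incident photon momentum minus scattered photon momentum)

Photon momentum magnitudes (p = h/λ = E/c):
λ₀ = hc/E₀ = 4.4938 pm → p₀ = h/λ₀ = 1.4745e-22 kg·m/s
Δλ = λ_C(1 − cos 145°) = 4.4138 pm
λ' = 8.9076 pm → p' = h/λ' = 7.4386e-23 kg·m/s

The scattered photon makes angle θ = 145° with the incident direction, so by the law of cosines:
|p⃗_e|² = p₀² + p'² − 2p₀p'cos θ
|p⃗_e|² = (1.4745e-22)² + (7.4386e-23)² − 2·1.4745e-22·7.4386e-23·cos(145°)
|p⃗_e| = 2.1271e-22 kg·m/s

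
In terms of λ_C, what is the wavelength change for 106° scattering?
1.2756 λ_C

The Compton shift formula is:
Δλ = λ_C(1 - cos θ)

Dividing both sides by λ_C:
Δλ/λ_C = 1 - cos θ

For θ = 106°:
Δλ/λ_C = 1 - cos(106°)
Δλ/λ_C = 1 - -0.2756
Δλ/λ_C = 1.2756

This means the shift is 1.2756 × λ_C = 3.0951 pm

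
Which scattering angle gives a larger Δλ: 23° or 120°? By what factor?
120° produces the larger shift by a factor of 18.869

Calculate both shifts using Δλ = λ_C(1 - cos θ):

For θ₁ = 23°:
Δλ₁ = 2.4263 × (1 - cos(23°))
Δλ₁ = 2.4263 × 0.0795
Δλ₁ = 0.1929 pm

For θ₂ = 120°:
Δλ₂ = 2.4263 × (1 - cos(120°))
Δλ₂ = 2.4263 × 1.5000
Δλ₂ = 3.6395 pm

The 120° angle produces the larger shift.
Ratio: 3.6395/0.1929 = 18.869

(Intermediate values are shown rounded; full precision is carried through to the final answer.)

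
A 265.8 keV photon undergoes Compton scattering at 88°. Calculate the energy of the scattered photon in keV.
176.9635 keV

First convert energy to wavelength:
λ = hc/E, with hc ≈ 1239.842 keV·pm (i.e. 1239.842 eV·nm)

For E = 265.8 keV = 265800 eV:
λ = 1239.842 keV·pm / 265.8 keV
λ = 4.6646 pm

Calculate the Compton shift:
Δλ = λ_C(1 - cos(88°)) = 2.4263 × 0.9651
Δλ = 2.3416 pm

Final wavelength:
λ' = 4.6646 + 2.3416 = 7.0062 pm

Final energy:
E' = hc/λ' = 1239.842 / 7.0062 = 176.9635 keV

(Intermediate values are shown rounded; full precision is carried through to the final answer.)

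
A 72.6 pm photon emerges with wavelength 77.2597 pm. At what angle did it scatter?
157.00°

First find the wavelength shift:
Δλ = λ' - λ = 77.2597 - 72.6 = 4.6597 pm

Using Δλ = λ_C(1 - cos θ), with λ_C = h/(m_e·c) ≈ 2.42631024 pm:
cos θ = 1 - Δλ/λ_C
cos θ = 1 - 4.6597/2.42631024
cos θ = -0.920488

θ = arccos(-0.920488)
θ = 157.00°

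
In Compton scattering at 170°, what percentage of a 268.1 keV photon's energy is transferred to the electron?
0.5101 (or 51.01%)

Calculate initial and final photon energies:

Initial: E₀ = 268.1 keV → λ₀ = 4.6246 pm
Compton shift: Δλ = 4.8158 pm
Final wavelength: λ' = 9.4403 pm
Final energy: E' = 131.3349 keV

Fractional energy loss:
(E₀ - E')/E₀ = (268.1000 - 131.3349)/268.1000
= 136.7651/268.1000
= 0.5101
= 51.01%

(Intermediate values are shown rounded; full precision is carried through to the final answer.)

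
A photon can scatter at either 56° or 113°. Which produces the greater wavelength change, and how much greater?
113° produces the larger shift by a factor of 3.155

Calculate both shifts using Δλ = λ_C(1 - cos θ):

For θ₁ = 56°:
Δλ₁ = 2.4263 × (1 - cos(56°))
Δλ₁ = 2.4263 × 0.4408
Δλ₁ = 1.0695 pm

For θ₂ = 113°:
Δλ₂ = 2.4263 × (1 - cos(113°))
Δλ₂ = 2.4263 × 1.3907
Δλ₂ = 3.3743 pm

The 113° angle produces the larger shift.
Ratio: 3.3743/1.0695 = 3.155

(Intermediate values are shown rounded; full precision is carried through to the final answer.)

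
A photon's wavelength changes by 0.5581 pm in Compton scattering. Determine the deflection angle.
39.65°

From the Compton formula Δλ = λ_C(1 - cos θ), we can solve for θ:

cos θ = 1 - Δλ/λ_C

Given:
- Δλ = 0.5581 pm
- λ_C = h/(m_e·c) ≈ 2.42631024 pm

cos θ = 1 - 0.5581/2.42631024
cos θ = 1 - 0.230020
cos θ = 0.769980

θ = arccos(0.769980)
θ = 39.65°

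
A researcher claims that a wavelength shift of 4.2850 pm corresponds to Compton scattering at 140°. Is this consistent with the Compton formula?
Yes, consistent

Calculate the expected shift for θ = 140°:

Δλ_expected = λ_C(1 - cos(140°))
Δλ_expected = 2.4263 × (1 - cos(140°))
Δλ_expected = 2.4263 × 1.7660
Δλ_expected = 4.2850 pm

Given shift: 4.2850 pm
Expected shift: 4.2850 pm
Difference: 0.0000 pm

The values match. This is consistent with Compton scattering at the stated angle.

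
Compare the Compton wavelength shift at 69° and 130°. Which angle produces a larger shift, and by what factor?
130° produces the larger shift by a factor of 2.560

Calculate both shifts using Δλ = λ_C(1 - cos θ):

For θ₁ = 69°:
Δλ₁ = 2.4263 × (1 - cos(69°))
Δλ₁ = 2.4263 × 0.6416
Δλ₁ = 1.5568 pm

For θ₂ = 130°:
Δλ₂ = 2.4263 × (1 - cos(130°))
Δλ₂ = 2.4263 × 1.6428
Δλ₂ = 3.9859 pm

The 130° angle produces the larger shift.
Ratio: 3.9859/1.5568 = 2.560

(Intermediate values are shown rounded; full precision is carried through to the final answer.)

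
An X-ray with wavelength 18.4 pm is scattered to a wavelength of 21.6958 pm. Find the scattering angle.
111.00°

First find the wavelength shift:
Δλ = λ' - λ = 21.6958 - 18.4 = 3.2958 pm

Using Δλ = λ_C(1 - cos θ), with λ_C = h/(m_e·c) ≈ 2.42631024 pm:
cos θ = 1 - Δλ/λ_C
cos θ = 1 - 3.2958/2.42631024
cos θ = -0.358359

θ = arccos(-0.358359)
θ = 111.00°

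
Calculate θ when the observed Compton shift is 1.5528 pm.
68.90°

From the Compton formula Δλ = λ_C(1 - cos θ), we can solve for θ:

cos θ = 1 - Δλ/λ_C

Given:
- Δλ = 1.5528 pm
- λ_C = h/(m_e·c) ≈ 2.42631024 pm

cos θ = 1 - 1.5528/2.42631024
cos θ = 1 - 0.639984
cos θ = 0.360016

θ = arccos(0.360016)
θ = 68.90°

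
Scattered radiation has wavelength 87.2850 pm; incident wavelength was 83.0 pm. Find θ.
140.00°

First find the wavelength shift:
Δλ = λ' - λ = 87.2850 - 83.0 = 4.2850 pm

Using Δλ = λ_C(1 - cos θ), with λ_C = h/(m_e·c) ≈ 2.42631024 pm:
cos θ = 1 - Δλ/λ_C
cos θ = 1 - 4.2850/2.42631024
cos θ = -0.766056

θ = arccos(-0.766056)
θ = 140.00°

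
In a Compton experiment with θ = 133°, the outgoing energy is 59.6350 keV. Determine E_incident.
74.2000 keV

Convert final energy to wavelength (hc ≈ 1239.842 keV·pm):
λ' = hc/E' = 1239.842 / 59.6350 = 20.7905 pm

Calculate the Compton shift:
Δλ = λ_C(1 - cos(133°))
Δλ = 2.4263 × (1 - cos(133°))
Δλ = 4.0810 pm

Initial wavelength:
λ = λ' - Δλ = 20.7905 - 4.0810 = 16.7095 pm

Initial energy:
E = hc/λ = 1239.842 / 16.7095 = 74.2000 keV

(Intermediate values are shown rounded; full precision is carried through to the final answer.)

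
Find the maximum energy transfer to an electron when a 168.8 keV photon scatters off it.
67.1541 keV

Maximum energy transfer occurs at θ = 180° (backscattering).

Initial photon: E₀ = 168.8 keV → λ₀ = 7.3450 pm

Maximum Compton shift (at 180°):
Δλ_max = 2λ_C = 2 × 2.4263 = 4.8526 pm

Final wavelength:
λ' = 7.3450 + 4.8526 = 12.1977 pm

Minimum photon energy (maximum energy to electron):
E'_min = hc/λ' = 101.6459 keV

Maximum electron kinetic energy:
K_max = E₀ - E'_min = 168.8000 - 101.6459 = 67.1541 keV

(Intermediate values are shown rounded; full precision is carried through to the final answer.)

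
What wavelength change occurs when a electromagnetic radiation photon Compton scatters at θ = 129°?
3.9532 pm

Using the Compton scattering formula:
Δλ = λ_C(1 - cos θ)

where λ_C = h/(m_e·c) ≈ 2.4263 pm is the Compton wavelength of an electron.

For θ = 129°:
cos(129°) = -0.6293
1 - cos(129°) = 1.6293

Δλ = 2.4263 × 1.6293
Δλ = 3.9532 pm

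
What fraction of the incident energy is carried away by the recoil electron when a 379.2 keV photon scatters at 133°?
0.5552 (or 55.52%)

Calculate initial and final photon energies:

Initial: E₀ = 379.2 keV → λ₀ = 3.2696 pm
Compton shift: Δλ = 4.0810 pm
Final wavelength: λ' = 7.3507 pm
Final energy: E' = 168.6705 keV

Fractional energy loss:
(E₀ - E')/E₀ = (379.2000 - 168.6705)/379.2000
= 210.5295/379.2000
= 0.5552
= 55.52%

(Intermediate values are shown rounded; full precision is carried through to the final answer.)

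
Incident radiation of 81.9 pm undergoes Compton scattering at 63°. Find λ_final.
83.2248 pm

Using the Compton scattering formula:
λ' = λ + Δλ = λ + λ_C(1 - cos θ)

Given:
- Initial wavelength λ = 81.9 pm
- Scattering angle θ = 63°
- Compton wavelength λ_C ≈ 2.4263 pm

Calculate the shift:
Δλ = 2.4263 × (1 - cos(63°))
Δλ = 2.4263 × 0.5460
Δλ = 1.3248 pm

Final wavelength:
λ' = 81.9 + 1.3248 = 83.2248 pm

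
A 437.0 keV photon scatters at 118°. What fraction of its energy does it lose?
0.5569 (or 55.69%)

Calculate initial and final photon energies:

Initial: E₀ = 437.0 keV → λ₀ = 2.8372 pm
Compton shift: Δλ = 3.5654 pm
Final wavelength: λ' = 6.4026 pm
Final energy: E' = 193.6478 keV

Fractional energy loss:
(E₀ - E')/E₀ = (437.0000 - 193.6478)/437.0000
= 243.3522/437.0000
= 0.5569
= 55.69%

(Intermediate values are shown rounded; full precision is carried through to the final answer.)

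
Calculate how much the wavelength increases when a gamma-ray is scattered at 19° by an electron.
0.1322 pm

Using the Compton scattering formula:
Δλ = λ_C(1 - cos θ)

where λ_C = h/(m_e·c) ≈ 2.4263 pm is the Compton wavelength of an electron.

For θ = 19°:
cos(19°) = 0.9455
1 - cos(19°) = 0.0545

Δλ = 2.4263 × 0.0545
Δλ = 0.1322 pm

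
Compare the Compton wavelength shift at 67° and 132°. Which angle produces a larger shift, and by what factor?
132° produces the larger shift by a factor of 2.740

Calculate both shifts using Δλ = λ_C(1 - cos θ):

For θ₁ = 67°:
Δλ₁ = 2.4263 × (1 - cos(67°))
Δλ₁ = 2.4263 × 0.6093
Δλ₁ = 1.4783 pm

For θ₂ = 132°:
Δλ₂ = 2.4263 × (1 - cos(132°))
Δλ₂ = 2.4263 × 1.6691
Δλ₂ = 4.0498 pm

The 132° angle produces the larger shift.
Ratio: 4.0498/1.4783 = 2.740

(Intermediate values are shown rounded; full precision is carried through to the final answer.)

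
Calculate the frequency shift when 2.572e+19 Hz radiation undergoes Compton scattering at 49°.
1.718e+18 Hz (decrease)

Convert frequency to wavelength (c = 299792458 m/s):
λ₀ = c/f₀ = 299792458/2.572e+19 = 1.1656005e-11 m = 11.6560 pm

Calculate Compton shift:
Δλ = λ_C(1 - cos(49°)) = 0.8345 pm

Final wavelength:
λ' = λ₀ + Δλ = 11.6560 + 0.8345 = 12.4905 pm

Final frequency:
f' = c/λ' = 299792458/1.2490513e-11 = 2.4001613e+19 Hz

Frequency shift (decrease):
Δf = f₀ - f' = 2.572e+19 - 2.4001613e+19 = 1.718e+18 Hz

(Intermediate values are shown rounded; full precision is carried through to the final answer.)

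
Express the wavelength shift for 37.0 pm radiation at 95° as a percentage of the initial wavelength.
7.1291%

Calculate the Compton shift:
Δλ = λ_C(1 - cos(95°))
Δλ = 2.4263 × (1 - cos(95°))
Δλ = 2.4263 × 1.0872
Δλ = 2.6378 pm

Percentage change:
(Δλ/λ₀) × 100 = (2.6378/37.0) × 100
= 7.1291%

(Intermediate values are shown rounded; full precision is carried through to the final answer.)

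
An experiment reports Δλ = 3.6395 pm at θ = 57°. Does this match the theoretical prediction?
No, inconsistent

Calculate the expected shift for θ = 57°:

Δλ_expected = λ_C(1 - cos(57°))
Δλ_expected = 2.4263 × (1 - cos(57°))
Δλ_expected = 2.4263 × 0.4554
Δλ_expected = 1.1048 pm

Given shift: 3.6395 pm
Expected shift: 1.1048 pm
Difference: 2.5346 pm

The values do not match. The given shift corresponds to θ ≈ 120.0°, not 57°.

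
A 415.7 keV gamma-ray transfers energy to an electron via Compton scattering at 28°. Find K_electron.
36.1425 keV

By energy conservation: K_e = E_initial - E_final

First find the scattered photon energy:
Initial wavelength: λ = hc/E = 2.9825 pm
Compton shift: Δλ = λ_C(1 - cos(28°)) = 0.2840 pm
Final wavelength: λ' = 2.9825 + 0.2840 = 3.2665 pm
Final photon energy: E' = hc/λ' = 379.5575 keV

Electron kinetic energy:
K_e = E - E' = 415.7000 - 379.5575 = 36.1425 keV

(Intermediate values are shown rounded; full precision is carried through to the final answer.)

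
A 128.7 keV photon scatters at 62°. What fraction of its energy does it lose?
0.1179 (or 11.79%)

Calculate initial and final photon energies:

Initial: E₀ = 128.7 keV → λ₀ = 9.6336 pm
Compton shift: Δλ = 1.2872 pm
Final wavelength: λ' = 10.9208 pm
Final energy: E' = 113.5302 keV

Fractional energy loss:
(E₀ - E')/E₀ = (128.7000 - 113.5302)/128.7000
= 15.1698/128.7000
= 0.1179
= 11.79%

(Intermediate values are shown rounded; full precision is carried through to the final answer.)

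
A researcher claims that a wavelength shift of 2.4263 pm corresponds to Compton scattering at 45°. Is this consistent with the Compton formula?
No, inconsistent

Calculate the expected shift for θ = 45°:

Δλ_expected = λ_C(1 - cos(45°))
Δλ_expected = 2.4263 × (1 - cos(45°))
Δλ_expected = 2.4263 × 0.2929
Δλ_expected = 0.7106 pm

Given shift: 2.4263 pm
Expected shift: 0.7106 pm
Difference: 1.7157 pm

The values do not match. The given shift corresponds to θ ≈ 90.0°, not 45°.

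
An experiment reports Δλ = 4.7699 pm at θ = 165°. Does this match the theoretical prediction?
Yes, consistent

Calculate the expected shift for θ = 165°:

Δλ_expected = λ_C(1 - cos(165°))
Δλ_expected = 2.4263 × (1 - cos(165°))
Δλ_expected = 2.4263 × 1.9659
Δλ_expected = 4.7699 pm

Given shift: 4.7699 pm
Expected shift: 4.7699 pm
Difference: 0.0000 pm

The values match. This is consistent with Compton scattering at the stated angle.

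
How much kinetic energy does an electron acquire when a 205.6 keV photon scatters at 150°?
88.1676 keV

By energy conservation: K_e = E_initial - E_final

First find the scattered photon energy:
Initial wavelength: λ = hc/E = 6.0304 pm
Compton shift: Δλ = λ_C(1 - cos(150°)) = 4.5276 pm
Final wavelength: λ' = 6.0304 + 4.5276 = 10.5579 pm
Final photon energy: E' = hc/λ' = 117.4324 keV

Electron kinetic energy:
K_e = E - E' = 205.6000 - 117.4324 = 88.1676 keV

(Intermediate values are shown rounded; full precision is carried through to the final answer.)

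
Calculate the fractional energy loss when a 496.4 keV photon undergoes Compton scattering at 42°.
0.1997 (or 19.97%)

Calculate initial and final photon energies:

Initial: E₀ = 496.4 keV → λ₀ = 2.4977 pm
Compton shift: Δλ = 0.6232 pm
Final wavelength: λ' = 3.1209 pm
Final energy: E' = 397.2735 keV

Fractional energy loss:
(E₀ - E')/E₀ = (496.4000 - 397.2735)/496.4000
= 99.1265/496.4000
= 0.1997
= 19.97%

(Intermediate values are shown rounded; full precision is carried through to the final answer.)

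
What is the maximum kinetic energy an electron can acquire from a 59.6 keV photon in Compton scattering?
11.2731 keV

Maximum energy transfer occurs at θ = 180° (backscattering).

Initial photon: E₀ = 59.6 keV → λ₀ = 20.8027 pm

Maximum Compton shift (at 180°):
Δλ_max = 2λ_C = 2 × 2.4263 = 4.8526 pm

Final wavelength:
λ' = 20.8027 + 4.8526 = 25.6553 pm

Minimum photon energy (maximum energy to electron):
E'_min = hc/λ' = 48.3269 keV

Maximum electron kinetic energy:
K_max = E₀ - E'_min = 59.6000 - 48.3269 = 11.2731 keV

(Intermediate values are shown rounded; full precision is carried through to the final answer.)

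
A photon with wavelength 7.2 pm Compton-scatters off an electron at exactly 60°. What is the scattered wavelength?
8.4132 pm

Using the Compton formula: λ' = λ + λ_C(1 − cos θ)

For θ = 60°, cos θ = 1/2 (exact) = 0.5000, so:
1 − cos 60° = 1 − (1/2) = 0.5000

Δλ = λ_C × 0.5000 = 2.4263 × 0.5000 = 1.2132 pm

λ' = 7.2 + 1.2132 = 8.4132 pm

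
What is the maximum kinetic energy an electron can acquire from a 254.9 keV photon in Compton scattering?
127.3003 keV

Maximum energy transfer occurs at θ = 180° (backscattering).

Initial photon: E₀ = 254.9 keV → λ₀ = 4.8640 pm

Maximum Compton shift (at 180°):
Δλ_max = 2λ_C = 2 × 2.4263 = 4.8526 pm

Final wavelength:
λ' = 4.8640 + 4.8526 = 9.7167 pm

Minimum photon energy (maximum energy to electron):
E'_min = hc/λ' = 127.5997 keV

Maximum electron kinetic energy:
K_max = E₀ - E'_min = 254.9000 - 127.5997 = 127.3003 keV

(Intermediate values are shown rounded; full precision is carried through to the final answer.)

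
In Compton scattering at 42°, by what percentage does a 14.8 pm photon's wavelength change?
4.2109%

Calculate the Compton shift:
Δλ = λ_C(1 - cos(42°))
Δλ = 2.4263 × (1 - cos(42°))
Δλ = 2.4263 × 0.2569
Δλ = 0.6232 pm

Percentage change:
(Δλ/λ₀) × 100 = (0.6232/14.8) × 100
= 4.2109%

(Intermediate values are shown rounded; full precision is carried through to the final answer.)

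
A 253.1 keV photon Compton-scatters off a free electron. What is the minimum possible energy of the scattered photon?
127.1470 keV (at θ = 180°)

The scattered photon has minimum energy when its wavelength is maximum, i.e., when the Compton shift Δλ = λ_C(1 − cos θ) is maximum. This occurs at θ = 180° (backscattering), giving Δλ_max = 2λ_C = 4.8526 pm.

Initial wavelength: λ₀ = hc/E₀ = 4.8986 pm
Maximum final wavelength: λ'_max = λ₀ + 2λ_C = 4.8986 + 4.8526 = 9.7512 pm
Minimum final energy: E'_min = hc/λ'_max = 127.1470 keV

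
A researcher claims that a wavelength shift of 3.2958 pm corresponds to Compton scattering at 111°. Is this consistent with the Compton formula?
Yes, consistent

Calculate the expected shift for θ = 111°:

Δλ_expected = λ_C(1 - cos(111°))
Δλ_expected = 2.4263 × (1 - cos(111°))
Δλ_expected = 2.4263 × 1.3584
Δλ_expected = 3.2958 pm

Given shift: 3.2958 pm
Expected shift: 3.2958 pm
Difference: 0.0000 pm

The values match. This is consistent with Compton scattering at the stated angle.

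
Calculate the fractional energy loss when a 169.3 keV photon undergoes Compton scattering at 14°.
0.0097 (or 0.97%)

Calculate initial and final photon energies:

Initial: E₀ = 169.3 keV → λ₀ = 7.3233 pm
Compton shift: Δλ = 0.0721 pm
Final wavelength: λ' = 7.3954 pm
Final energy: E' = 167.6501 keV

Fractional energy loss:
(E₀ - E')/E₀ = (169.3000 - 167.6501)/169.3000
= 1.6499/169.3000
= 0.0097
= 0.97%

(Intermediate values are shown rounded; full precision is carried through to the final answer.)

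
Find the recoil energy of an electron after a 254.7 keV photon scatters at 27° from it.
13.1239 keV

By energy conservation: K_e = E_initial - E_final

First find the scattered photon energy:
Initial wavelength: λ = hc/E = 4.8679 pm
Compton shift: Δλ = λ_C(1 - cos(27°)) = 0.2645 pm
Final wavelength: λ' = 4.8679 + 0.2645 = 5.1323 pm
Final photon energy: E' = hc/λ' = 241.5761 keV

Electron kinetic energy:
K_e = E - E' = 254.7000 - 241.5761 = 13.1239 keV

(Intermediate values are shown rounded; full precision is carried through to the final answer.)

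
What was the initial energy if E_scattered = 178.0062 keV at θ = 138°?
453.1998 keV

Convert final energy to wavelength (hc ≈ 1239.842 keV·pm):
λ' = hc/E' = 1239.842 / 178.0062 = 6.9652 pm

Calculate the Compton shift:
Δλ = λ_C(1 - cos(138°))
Δλ = 2.4263 × (1 - cos(138°))
Δλ = 4.2294 pm

Initial wavelength:
λ = λ' - Δλ = 6.9652 - 4.2294 = 2.7358 pm

Initial energy:
E = hc/λ = 1239.842 / 2.7358 = 453.1998 keV

(Intermediate values are shown rounded; full precision is carried through to the final answer.)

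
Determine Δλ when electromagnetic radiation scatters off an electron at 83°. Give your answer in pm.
2.1306 pm

Using the Compton scattering formula:
Δλ = λ_C(1 - cos θ)

where λ_C = h/(m_e·c) ≈ 2.4263 pm is the Compton wavelength of an electron.

For θ = 83°:
cos(83°) = 0.1219
1 - cos(83°) = 0.8781

Δλ = 2.4263 × 0.8781
Δλ = 2.1306 pm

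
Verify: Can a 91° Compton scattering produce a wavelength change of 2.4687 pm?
Yes, consistent

Calculate the expected shift for θ = 91°:

Δλ_expected = λ_C(1 - cos(91°))
Δλ_expected = 2.4263 × (1 - cos(91°))
Δλ_expected = 2.4263 × 1.0175
Δλ_expected = 2.4687 pm

Given shift: 2.4687 pm
Expected shift: 2.4687 pm
Difference: 0.0000 pm

The values match. This is consistent with Compton scattering at the stated angle.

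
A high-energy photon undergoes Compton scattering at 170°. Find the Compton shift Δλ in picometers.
4.8158 pm

Using the Compton scattering formula:
Δλ = λ_C(1 - cos θ)

where λ_C = h/(m_e·c) ≈ 2.4263 pm is the Compton wavelength of an electron.

For θ = 170°:
cos(170°) = -0.9848
1 - cos(170°) = 1.9848

Δλ = 2.4263 × 1.9848
Δλ = 4.8158 pm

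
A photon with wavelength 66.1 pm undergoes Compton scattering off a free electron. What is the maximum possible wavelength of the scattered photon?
70.9526 pm (at θ = 180°)

The Compton shift is Δλ = λ_C(1 − cos θ).

Since cos θ ranges from −1 to 1, the factor (1 − cos θ) ranges from 0 to 2; the maximum shift occurs at θ = 180° (backscattering):
Δλ_max = 2λ_C = 2 × 2.4263 pm = 4.8526 pm

Maximum scattered wavelength:
λ'_max = λ₀ + Δλ_max = 66.1 + 4.8526 = 70.9526 pm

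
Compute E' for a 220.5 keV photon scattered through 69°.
172.6880 keV

First convert energy to wavelength:
λ = hc/E, with hc ≈ 1239.842 keV·pm (i.e. 1239.842 eV·nm)

For E = 220.5 keV = 220500 eV:
λ = 1239.842 keV·pm / 220.5 keV
λ = 5.6229 pm

Calculate the Compton shift:
Δλ = λ_C(1 - cos(69°)) = 2.4263 × 0.6416
Δλ = 1.5568 pm

Final wavelength:
λ' = 5.6229 + 1.5568 = 7.1797 pm

Final energy:
E' = hc/λ' = 1239.842 / 7.1797 = 172.6880 keV

(Intermediate values are shown rounded; full precision is carried through to the final answer.)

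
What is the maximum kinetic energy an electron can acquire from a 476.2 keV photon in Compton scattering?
309.9175 keV

Maximum energy transfer occurs at θ = 180° (backscattering).

Initial photon: E₀ = 476.2 keV → λ₀ = 2.6036 pm

Maximum Compton shift (at 180°):
Δλ_max = 2λ_C = 2 × 2.4263 = 4.8526 pm

Final wavelength:
λ' = 2.6036 + 4.8526 = 7.4562 pm

Minimum photon energy (maximum energy to electron):
E'_min = hc/λ' = 166.2825 keV

Maximum electron kinetic energy:
K_max = E₀ - E'_min = 476.2000 - 166.2825 = 309.9175 keV

(Intermediate values are shown rounded; full precision is carried through to the final answer.)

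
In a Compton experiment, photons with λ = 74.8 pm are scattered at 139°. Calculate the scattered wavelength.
79.0575 pm

Using the Compton scattering formula:
λ' = λ + Δλ = λ + λ_C(1 - cos θ)

Given:
- Initial wavelength λ = 74.8 pm
- Scattering angle θ = 139°
- Compton wavelength λ_C ≈ 2.4263 pm

Calculate the shift:
Δλ = 2.4263 × (1 - cos(139°))
Δλ = 2.4263 × 1.7547
Δλ = 4.2575 pm

Final wavelength:
λ' = 74.8 + 4.2575 = 79.0575 pm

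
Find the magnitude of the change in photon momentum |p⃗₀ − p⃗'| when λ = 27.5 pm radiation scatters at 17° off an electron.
7.1098e-24 kg·m/s

Photon momentum magnitude is p = h/λ.

Initial momentum:
p₀ = h/λ = 6.6261e-34/2.7500e-11 = 2.4095e-23 kg·m/s

After scattering:
λ' = λ + Δλ = 27.5 + 0.1060 = 27.6060 pm
p' = h/λ' = 6.6261e-34/2.7606e-11 = 2.4002e-23 kg·m/s

Momentum is a vector; the scattered photon's direction makes angle θ = 17° with the incident direction. The magnitude of the vector change Δp⃗ = p⃗₀ − p⃗' is found from the law of cosines:
|Δp⃗|² = p₀² + p'² − 2p₀p'cos θ
|Δp⃗|² = (2.4095e-23)² + (2.4002e-23)² − 2·2.4095e-23·2.4002e-23·cos(17°)
|Δp⃗| = 7.1098e-24 kg·m/s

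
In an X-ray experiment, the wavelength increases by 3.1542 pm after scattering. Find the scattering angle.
107.46°

From the Compton formula Δλ = λ_C(1 - cos θ), we can solve for θ:

cos θ = 1 - Δλ/λ_C

Given:
- Δλ = 3.1542 pm
- λ_C = h/(m_e·c) ≈ 2.42631024 pm

cos θ = 1 - 3.1542/2.42631024
cos θ = 1 - 1.299999
cos θ = -0.299999

θ = arccos(-0.299999)
θ = 107.46°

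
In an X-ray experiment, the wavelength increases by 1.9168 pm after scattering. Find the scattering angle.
77.88°

From the Compton formula Δλ = λ_C(1 - cos θ), we can solve for θ:

cos θ = 1 - Δλ/λ_C

Given:
- Δλ = 1.9168 pm
- λ_C = h/(m_e·c) ≈ 2.42631024 pm

cos θ = 1 - 1.9168/2.42631024
cos θ = 1 - 0.790006
cos θ = 0.209994

θ = arccos(0.209994)
θ = 77.88°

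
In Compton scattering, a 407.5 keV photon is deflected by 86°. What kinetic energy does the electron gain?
173.5506 keV

By energy conservation: K_e = E_initial - E_final

First find the scattered photon energy:
Initial wavelength: λ = hc/E = 3.0426 pm
Compton shift: Δλ = λ_C(1 - cos(86°)) = 2.2571 pm
Final wavelength: λ' = 3.0426 + 2.2571 = 5.2996 pm
Final photon energy: E' = hc/λ' = 233.9494 keV

Electron kinetic energy:
K_e = E - E' = 407.5000 - 233.9494 = 173.5506 keV

(Intermediate values are shown rounded; full precision is carried through to the final answer.)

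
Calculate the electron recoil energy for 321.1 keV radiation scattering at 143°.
170.3645 keV

By energy conservation: K_e = E_initial - E_final

First find the scattered photon energy:
Initial wavelength: λ = hc/E = 3.8612 pm
Compton shift: Δλ = λ_C(1 - cos(143°)) = 4.3640 pm
Final wavelength: λ' = 3.8612 + 4.3640 = 8.2253 pm
Final photon energy: E' = hc/λ' = 150.7355 keV

Electron kinetic energy:
K_e = E - E' = 321.1000 - 150.7355 = 170.3645 keV

(Intermediate values are shown rounded; full precision is carried through to the final answer.)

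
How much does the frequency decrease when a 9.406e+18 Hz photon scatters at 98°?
7.506e+17 Hz (decrease)

Convert frequency to wavelength (c = 299792458 m/s):
λ₀ = c/f₀ = 299792458/9.406e+18 = 3.1872471e-11 m = 31.8725 pm

Calculate Compton shift:
Δλ = λ_C(1 - cos(98°)) = 2.7640 pm

Final wavelength:
λ' = λ₀ + Δλ = 31.8725 + 2.7640 = 34.6365 pm

Final frequency:
f' = c/λ' = 299792458/3.4636458e-11 = 8.6554017e+18 Hz

Frequency shift (decrease):
Δf = f₀ - f' = 9.406e+18 - 8.6554017e+18 = 7.506e+17 Hz

(Intermediate values are shown rounded; full precision is carried through to the final answer.)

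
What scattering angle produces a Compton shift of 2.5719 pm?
93.44°

From the Compton formula Δλ = λ_C(1 - cos θ), we can solve for θ:

cos θ = 1 - Δλ/λ_C

Given:
- Δλ = 2.5719 pm
- λ_C = h/(m_e·c) ≈ 2.42631024 pm

cos θ = 1 - 2.5719/2.42631024
cos θ = 1 - 1.060005
cos θ = -0.060005

θ = arccos(-0.060005)
θ = 93.44°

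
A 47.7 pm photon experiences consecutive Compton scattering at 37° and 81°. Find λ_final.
50.2353 pm

Apply Compton shift twice:

First scattering at θ₁ = 37°:
Δλ₁ = λ_C(1 - cos(37°))
Δλ₁ = 2.4263 × 0.2014
Δλ₁ = 0.4886 pm

After first scattering:
λ₁ = 47.7 + 0.4886 = 48.1886 pm

Second scattering at θ₂ = 81°:
Δλ₂ = λ_C(1 - cos(81°))
Δλ₂ = 2.4263 × 0.8436
Δλ₂ = 2.0468 pm

Final wavelength:
λ₂ = 48.1886 + 2.0468 = 50.2353 pm

Total shift: Δλ_total = 0.4886 + 2.0468 = 2.5353 pm

(Intermediate values are shown rounded; full precision is carried through to the final answer.)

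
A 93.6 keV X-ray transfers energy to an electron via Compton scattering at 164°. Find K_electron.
24.7383 keV

By energy conservation: K_e = E_initial - E_final

First find the scattered photon energy:
Initial wavelength: λ = hc/E = 13.2462 pm
Compton shift: Δλ = λ_C(1 - cos(164°)) = 4.7586 pm
Final wavelength: λ' = 13.2462 + 4.7586 = 18.0048 pm
Final photon energy: E' = hc/λ' = 68.8617 keV

Electron kinetic energy:
K_e = E - E' = 93.6000 - 68.8617 = 24.7383 keV

(Intermediate values are shown rounded; full precision is carried through to the final answer.)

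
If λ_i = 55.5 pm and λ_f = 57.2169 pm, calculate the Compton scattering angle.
73.00°

First find the wavelength shift:
Δλ = λ' - λ = 57.2169 - 55.5 = 1.7169 pm

Using Δλ = λ_C(1 - cos θ), with λ_C = h/(m_e·c) ≈ 2.42631024 pm:
cos θ = 1 - Δλ/λ_C
cos θ = 1 - 1.7169/2.42631024
cos θ = 0.292382

θ = arccos(0.292382)
θ = 73.00°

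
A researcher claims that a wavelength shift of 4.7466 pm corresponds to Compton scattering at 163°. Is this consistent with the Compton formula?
Yes, consistent

Calculate the expected shift for θ = 163°:

Δλ_expected = λ_C(1 - cos(163°))
Δλ_expected = 2.4263 × (1 - cos(163°))
Δλ_expected = 2.4263 × 1.9563
Δλ_expected = 4.7466 pm

Given shift: 4.7466 pm
Expected shift: 4.7466 pm
Difference: 0.0000 pm

The values match. This is consistent with Compton scattering at the stated angle.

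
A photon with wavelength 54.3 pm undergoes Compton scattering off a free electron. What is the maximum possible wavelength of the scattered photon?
59.1526 pm (at θ = 180°)

The Compton shift is Δλ = λ_C(1 − cos θ).

Since cos θ ranges from −1 to 1, the factor (1 − cos θ) ranges from 0 to 2; the maximum shift occurs at θ = 180° (backscattering):
Δλ_max = 2λ_C = 2 × 2.4263 pm = 4.8526 pm

Maximum scattered wavelength:
λ'_max = λ₀ + Δλ_max = 54.3 + 4.8526 = 59.1526 pm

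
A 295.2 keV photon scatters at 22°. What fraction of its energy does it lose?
0.0404 (or 4.04%)

Calculate initial and final photon energies:

Initial: E₀ = 295.2 keV → λ₀ = 4.2000 pm
Compton shift: Δλ = 0.1767 pm
Final wavelength: λ' = 4.3767 pm
Final energy: E' = 283.2836 keV

Fractional energy loss:
(E₀ - E')/E₀ = (295.2000 - 283.2836)/295.2000
= 11.9164/295.2000
= 0.0404
= 4.04%

(Intermediate values are shown rounded; full precision is carried through to the final answer.)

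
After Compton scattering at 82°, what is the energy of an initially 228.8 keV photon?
165.1466 keV

First convert energy to wavelength:
λ = hc/E, with hc ≈ 1239.842 keV·pm (i.e. 1239.842 eV·nm)

For E = 228.8 keV = 228800 eV:
λ = 1239.842 keV·pm / 228.8 keV
λ = 5.4189 pm

Calculate the Compton shift:
Δλ = λ_C(1 - cos(82°)) = 2.4263 × 0.8608
Δλ = 2.0886 pm

Final wavelength:
λ' = 5.4189 + 2.0886 = 7.5075 pm

Final energy:
E' = hc/λ' = 1239.842 / 7.5075 = 165.1466 keV

(Intermediate values are shown rounded; full precision is carried through to the final answer.)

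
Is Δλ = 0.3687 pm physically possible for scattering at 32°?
Yes, consistent

Calculate the expected shift for θ = 32°:

Δλ_expected = λ_C(1 - cos(32°))
Δλ_expected = 2.4263 × (1 - cos(32°))
Δλ_expected = 2.4263 × 0.1520
Δλ_expected = 0.3687 pm

Given shift: 0.3687 pm
Expected shift: 0.3687 pm
Difference: 0.0000 pm

The values match. This is consistent with Compton scattering at the stated angle.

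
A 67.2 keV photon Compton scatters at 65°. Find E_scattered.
62.4576 keV

First convert energy to wavelength:
λ = hc/E, with hc ≈ 1239.842 keV·pm (i.e. 1239.842 eV·nm)

For E = 67.2 keV = 67200 eV:
λ = 1239.842 keV·pm / 67.2 keV
λ = 18.4500 pm

Calculate the Compton shift:
Δλ = λ_C(1 - cos(65°)) = 2.4263 × 0.5774
Δλ = 1.4009 pm

Final wavelength:
λ' = 18.4500 + 1.4009 = 19.8509 pm

Final energy:
E' = hc/λ' = 1239.842 / 19.8509 = 62.4576 keV

(Intermediate values are shown rounded; full precision is carried through to the final answer.)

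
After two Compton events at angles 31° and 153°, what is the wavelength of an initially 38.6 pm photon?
43.5347 pm

Apply Compton shift twice:

First scattering at θ₁ = 31°:
Δλ₁ = λ_C(1 - cos(31°))
Δλ₁ = 2.4263 × 0.1428
Δλ₁ = 0.3466 pm

After first scattering:
λ₁ = 38.6 + 0.3466 = 38.9466 pm

Second scattering at θ₂ = 153°:
Δλ₂ = λ_C(1 - cos(153°))
Δλ₂ = 2.4263 × 1.8910
Δλ₂ = 4.5882 pm

Final wavelength:
λ₂ = 38.9466 + 4.5882 = 43.5347 pm

Total shift: Δλ_total = 0.3466 + 4.5882 = 4.9347 pm

(Intermediate values are shown rounded; full precision is carried through to the final answer.)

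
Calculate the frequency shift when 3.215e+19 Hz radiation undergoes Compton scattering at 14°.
2.466e+17 Hz (decrease)

Convert frequency to wavelength (c = 299792458 m/s):
λ₀ = c/f₀ = 299792458/3.215e+19 = 9.3248043e-12 m = 9.3248 pm

Calculate Compton shift:
Δλ = λ_C(1 - cos(14°)) = 0.0721 pm

Final wavelength:
λ' = λ₀ + Δλ = 9.3248 + 0.0721 = 9.3969 pm

Final frequency:
f' = c/λ' = 299792458/9.3968761e-12 = 3.1903417e+19 Hz

Frequency shift (decrease):
Δf = f₀ - f' = 3.215e+19 - 3.1903417e+19 = 2.466e+17 Hz

(Intermediate values are shown rounded; full precision is carried through to the final answer.)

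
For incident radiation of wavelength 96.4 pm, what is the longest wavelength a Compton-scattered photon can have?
101.2526 pm (at θ = 180°)

The Compton shift is Δλ = λ_C(1 − cos θ).

Since cos θ ranges from −1 to 1, the factor (1 − cos θ) ranges from 0 to 2; the maximum shift occurs at θ = 180° (backscattering):
Δλ_max = 2λ_C = 2 × 2.4263 pm = 4.8526 pm

Maximum scattered wavelength:
λ'_max = λ₀ + Δλ_max = 96.4 + 4.8526 = 101.2526 pm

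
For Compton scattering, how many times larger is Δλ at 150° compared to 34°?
150° produces the larger shift by a factor of 10.915

Calculate both shifts using Δλ = λ_C(1 - cos θ):

For θ₁ = 34°:
Δλ₁ = 2.4263 × (1 - cos(34°))
Δλ₁ = 2.4263 × 0.1710
Δλ₁ = 0.4148 pm

For θ₂ = 150°:
Δλ₂ = 2.4263 × (1 - cos(150°))
Δλ₂ = 2.4263 × 1.8660
Δλ₂ = 4.5276 pm

The 150° angle produces the larger shift.
Ratio: 4.5276/0.4148 = 10.915

(Intermediate values are shown rounded; full precision is carried through to the final answer.)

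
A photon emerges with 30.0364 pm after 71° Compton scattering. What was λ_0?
28.4000 pm

From λ' = λ + Δλ, we have λ = λ' - Δλ

First calculate the Compton shift:
Δλ = λ_C(1 - cos θ)
Δλ = 2.4263 × (1 - cos(71°))
Δλ = 2.4263 × 0.6744
Δλ = 1.6364 pm

Initial wavelength:
λ = λ' - Δλ
λ = 30.0364 - 1.6364
λ = 28.4000 pm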